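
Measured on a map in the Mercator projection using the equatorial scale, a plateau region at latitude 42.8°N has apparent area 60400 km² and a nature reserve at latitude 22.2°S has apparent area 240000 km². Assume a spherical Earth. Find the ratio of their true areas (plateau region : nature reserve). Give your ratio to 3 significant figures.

0.158

Mercator's areal exaggeration is sec²φ; hence true area = (apparent area) · cos²φ.
True area of plateau region: 60400 × cos²(42.8°) = 60400 × 0.5384 = 32520 km².
True area of nature reserve: 240000 × cos²(22.2°) = 240000 × 0.8572 = 205700 km².
Ratio = 32520 / 205700 ≈ 0.158.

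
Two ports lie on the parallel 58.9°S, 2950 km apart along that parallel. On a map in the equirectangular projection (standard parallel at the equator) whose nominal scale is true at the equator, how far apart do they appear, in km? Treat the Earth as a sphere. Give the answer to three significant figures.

5710 km

Plate carrée maps x = Rλ, y = Rφ. The meridian scale is h = 1 and the parallel scale is k = 1/cos φ = sec φ.
Along the parallel, k = sec 58.9° = 1/0.5165 = 1.936.
Map distance = 2950 × 1.936 ≈ 5710 km.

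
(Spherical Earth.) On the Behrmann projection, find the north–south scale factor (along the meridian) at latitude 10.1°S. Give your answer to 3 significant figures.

Behrmann is a cylindrical equal-area projection with standard parallels at ±30°. Cylindrical equal-area (φ₀ = 30°): h = cos φ / cos 30° along meridians, k = cos 30° / cos φ along parallels; h·k = 1.
h = cos 10.1° / cos 30° = 0.9845/0.8660 = 1.137.

1.14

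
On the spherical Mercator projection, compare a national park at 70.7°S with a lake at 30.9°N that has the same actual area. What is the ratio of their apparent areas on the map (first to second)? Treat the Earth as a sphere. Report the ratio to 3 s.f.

6.74

Mercator is conformal with k = sec φ, so areal scale = k² = sec²φ.
At 70.7°: sec²(70.7°) = 1/0.3305² = 9.154.
At 30.9°: sec²(30.9°) = 1/0.8581² = 1.358.
Ratio = 9.154/1.358 = cos²(30.9°)/cos²(70.7°) ≈ 6.74.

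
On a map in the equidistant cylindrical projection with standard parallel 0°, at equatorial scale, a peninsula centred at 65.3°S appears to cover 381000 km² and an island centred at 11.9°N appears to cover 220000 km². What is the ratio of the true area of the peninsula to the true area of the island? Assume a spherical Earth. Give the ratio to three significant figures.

Plate carrée has h = 1 and k = sec φ, giving areal scale sec φ; true area = (apparent area) · cos φ.
True area of peninsula: 381000 × cos(65.3°) = 381000 × 0.4179 = 159200 km².
True area of island: 220000 × cos(11.9°) = 220000 × 0.9785 = 215300 km².
Ratio = 159200 / 215300 ≈ 0.740.

0.740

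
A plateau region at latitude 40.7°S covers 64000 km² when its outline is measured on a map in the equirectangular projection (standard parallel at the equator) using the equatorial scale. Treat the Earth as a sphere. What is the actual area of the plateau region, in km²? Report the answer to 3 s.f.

48500 km²

For the equirectangular projection with φ₀ = 0 (plate carrée), h = 1 along meridians and k = sec φ along parallels.
Areal scale = h·k = 1 × sec φ; at 40.7°, h = 1.000, k = 1.319, so h·k = 1.319.
True area = apparent / (areal scale) = 64000 / 1.319 ≈ 48500 km².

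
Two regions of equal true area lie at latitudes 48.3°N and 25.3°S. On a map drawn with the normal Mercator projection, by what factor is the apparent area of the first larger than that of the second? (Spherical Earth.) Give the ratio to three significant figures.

Mercator is conformal with k = sec φ, so areal scale = k² = sec²φ.
At 48.3°: sec²(48.3°) = 1/0.6652² = 2.260.
At 25.3°: sec²(25.3°) = 1/0.9041² = 1.223.
Ratio = 2.260/1.223 = cos²(25.3°)/cos²(48.3°) ≈ 1.85.

1.85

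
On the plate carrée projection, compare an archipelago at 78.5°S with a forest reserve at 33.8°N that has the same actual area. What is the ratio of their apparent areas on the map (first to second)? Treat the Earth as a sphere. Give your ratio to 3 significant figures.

4.17

Plate carrée maps x = Rλ, y = Rφ. The meridian scale is h = 1 and the parallel scale is k = 1/cos φ = sec φ.
Areal scale at 78.5°: h·k = 1.000 × 5.016 = 5.016.
Areal scale at 33.8°: h·k = 1.000 × 1.203 = 1.203.
Ratio = 5.016/1.203 ≈ 4.17.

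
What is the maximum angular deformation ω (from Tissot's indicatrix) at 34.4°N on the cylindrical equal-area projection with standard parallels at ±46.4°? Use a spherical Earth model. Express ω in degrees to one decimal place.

For cylindrical equal-area with standard parallel φ₀, h = cos φ / cos φ₀ and k = cos φ₀ / cos φ, so h·k = 1.
At 34.4°: h = 1.196, k = 0.8358; principal scales a = 1.196, b = 0.8358.
sin(ω/2) = (a − b)/(a + b) = 0.3607/2.032 = 0.1775, so ω = 2 arcsin(0.1775) ≈ 20.4°.

20.4°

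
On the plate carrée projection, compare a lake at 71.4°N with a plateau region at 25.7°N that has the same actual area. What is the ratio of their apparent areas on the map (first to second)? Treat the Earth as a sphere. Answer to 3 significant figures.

For the equirectangular projection with φ₀ = 0 (plate carrée), h = 1 along meridians and k = sec φ along parallels.
Areal scale at 71.4°: h·k = 1.000 × 3.135 = 3.135.
Areal scale at 25.7°: h·k = 1.000 × 1.110 = 1.110.
Ratio = 3.135/1.110 ≈ 2.83.

2.83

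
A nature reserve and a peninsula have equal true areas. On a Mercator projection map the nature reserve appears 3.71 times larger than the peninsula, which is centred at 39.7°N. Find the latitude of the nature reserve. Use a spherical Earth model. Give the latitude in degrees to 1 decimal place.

For equal true areas on Mercator, apparent areas scale as sec²φ, so the ratio is cos²φ₂ / cos²φ₁.
cos²φ₂ / cos²φ₁ = 3.71  ⇒  cos φ₁ = cos 39.7° / √3.71 = 0.7694/1.926 = 0.3995.
φ₁ = arccos(0.3995) ≈ 66.5°.

66.5°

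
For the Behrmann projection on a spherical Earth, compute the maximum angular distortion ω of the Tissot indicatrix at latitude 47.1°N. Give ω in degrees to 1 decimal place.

27.3°

Behrmann is a cylindrical equal-area projection with standard parallels at ±30°. For cylindrical equal-area with standard parallel φ₀, h = cos φ / cos φ₀ and k = cos φ₀ / cos φ, so h·k = 1.
At 47.1°: h = 0.7860, k = 1.272; principal scales a = 1.272, b = 0.7860.
sin(ω/2) = (a − b)/(a + b) = 0.4862/2.058 = 0.2362, so ω = 2 arcsin(0.2362) ≈ 27.3°.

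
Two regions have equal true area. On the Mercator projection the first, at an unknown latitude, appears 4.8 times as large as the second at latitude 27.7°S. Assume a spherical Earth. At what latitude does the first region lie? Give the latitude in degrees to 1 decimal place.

66.2°

Mercator areal scale is sec²φ, so apparent-area ratio = sec²φ₁ / sec²φ₂ = cos²φ₂ / cos²φ₁.
cos²φ₂ / cos²φ₁ = 4.8  ⇒  cos φ₁ = cos 27.7° / √4.8 = 0.8854/2.191 = 0.4041.
φ₁ = arccos(0.4041) ≈ 66.2°.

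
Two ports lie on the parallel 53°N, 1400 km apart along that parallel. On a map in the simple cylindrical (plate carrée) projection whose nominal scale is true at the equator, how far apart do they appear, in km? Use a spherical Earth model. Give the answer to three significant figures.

In the plate carrée (x = Rλ, y = Rφ), meridians are true-scale (h = 1) and parallels are stretched by k = sec φ.
Along the parallel, k = sec 53° = 1/0.6018 = 1.662.
Map distance = 1400 × 1.662 ≈ 2330 km.

2330 km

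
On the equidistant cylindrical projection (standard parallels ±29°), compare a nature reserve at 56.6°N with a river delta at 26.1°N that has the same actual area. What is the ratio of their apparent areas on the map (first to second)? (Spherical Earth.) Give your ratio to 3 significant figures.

With standard parallel φ₀ = 29°, the equirectangular projection gives x = Rλ cos φ₀, y = Rφ, so h = 1 and k = cos 29° / cos φ.
Areal scale at 56.6°: h·k = 1.000 × 1.589 = 1.589.
Areal scale at 26.1°: h·k = 1.000 × 0.9739 = 0.9739.
Ratio = 1.589/0.9739 ≈ 1.63.

1.63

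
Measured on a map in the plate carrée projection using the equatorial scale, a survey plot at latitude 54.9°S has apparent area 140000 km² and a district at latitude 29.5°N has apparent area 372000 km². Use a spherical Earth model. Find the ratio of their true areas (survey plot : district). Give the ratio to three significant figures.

0.249

On the plate carrée, areal scale = h·k = 1 × sec φ, so true area = apparent × cos φ.
True area of survey plot: 140000 × cos(54.9°) = 140000 × 0.5750 = 80500 km².
True area of district: 372000 × cos(29.5°) = 372000 × 0.8704 = 323800 km².
Ratio = 80500 / 323800 ≈ 0.249.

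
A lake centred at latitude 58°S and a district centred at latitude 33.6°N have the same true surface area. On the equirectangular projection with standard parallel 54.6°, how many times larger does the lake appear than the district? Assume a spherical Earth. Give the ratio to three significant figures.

With standard parallel φ₀ = 54.6°, the equirectangular projection gives x = Rλ cos φ₀, y = Rφ, so h = 1 and k = cos 54.6° / cos φ.
Areal scale at 58°: h·k = 1.000 × 1.093 = 1.093.
Areal scale at 33.6°: h·k = 1.000 × 0.6955 = 0.6955.
Ratio = 1.093/0.6955 ≈ 1.57.

1.57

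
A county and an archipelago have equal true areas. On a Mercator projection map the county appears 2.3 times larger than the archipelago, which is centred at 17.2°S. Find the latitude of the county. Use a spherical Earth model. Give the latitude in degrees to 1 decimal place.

On Mercator, (apparent₁)/(apparent₂) = sec²φ₁ / sec²φ₂ when true areas are equal.
cos²φ₂ / cos²φ₁ = 2.3  ⇒  cos φ₁ = cos 17.2° / √2.3 = 0.9553/1.517 = 0.6299.
φ₁ = arccos(0.6299) ≈ 51.0°.

51.0°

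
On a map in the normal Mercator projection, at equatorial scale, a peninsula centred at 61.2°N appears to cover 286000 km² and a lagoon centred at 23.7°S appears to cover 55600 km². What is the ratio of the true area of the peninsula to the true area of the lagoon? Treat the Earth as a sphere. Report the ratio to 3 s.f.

Since Mercator area scale is 1/cos²φ, the true area equals the apparent area multiplied by cos²φ.
True area of peninsula: 286000 × cos²(61.2°) = 286000 × 0.2321 = 66380 km².
True area of lagoon: 55600 × cos²(23.7°) = 55600 × 0.8384 = 46620 km².
Ratio = 66380 / 46620 ≈ 1.42.

1.42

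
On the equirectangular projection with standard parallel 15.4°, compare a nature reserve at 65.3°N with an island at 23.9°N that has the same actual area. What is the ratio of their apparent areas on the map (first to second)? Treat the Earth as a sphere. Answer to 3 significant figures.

With standard parallel φ₀ = 15.4°, the equirectangular projection gives x = Rλ cos φ₀, y = Rφ, so h = 1 and k = cos 15.4° / cos φ.
Areal scale at 65.3°: h·k = 1.000 × 2.307 = 2.307.
Areal scale at 23.9°: h·k = 1.000 × 1.055 = 1.055.
Ratio = 2.307/1.055 ≈ 2.19.

2.19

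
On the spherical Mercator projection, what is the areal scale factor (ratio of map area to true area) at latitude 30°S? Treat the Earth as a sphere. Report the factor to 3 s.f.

Mercator is conformal, so the point scale is isotropic: h = k = sec φ = 1/cos φ.
Areal scale = k² = sec²φ = 1/cos²(30°) = 1/0.8660² = 1.333.

1.33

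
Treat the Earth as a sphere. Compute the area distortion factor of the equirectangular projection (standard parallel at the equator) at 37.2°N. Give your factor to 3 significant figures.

Plate carrée maps x = Rλ, y = Rφ. The meridian scale is h = 1 and the parallel scale is k = 1/cos φ = sec φ.
Areal scale = h·k = 1 × sec φ; at 37.2°, h = 1.000, k = 1.255, so h·k = 1.255.

1.26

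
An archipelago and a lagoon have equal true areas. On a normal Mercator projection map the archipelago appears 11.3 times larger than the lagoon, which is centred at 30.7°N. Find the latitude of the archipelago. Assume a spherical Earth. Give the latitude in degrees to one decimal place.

75.2°

On Mercator, (apparent₁)/(apparent₂) = sec²φ₁ / sec²φ₂ when true areas are equal.
cos²φ₂ / cos²φ₁ = 11.3  ⇒  cos φ₁ = cos 30.7° / √11.3 = 0.8599/3.362 = 0.2558.
φ₁ = arccos(0.2558) ≈ 75.2°.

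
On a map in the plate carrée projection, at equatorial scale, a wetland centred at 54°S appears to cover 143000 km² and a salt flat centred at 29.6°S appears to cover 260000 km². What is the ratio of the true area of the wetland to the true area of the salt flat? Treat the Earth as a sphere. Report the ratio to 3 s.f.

Plate carrée has h = 1 and k = sec φ, giving areal scale sec φ; true area = (apparent area) · cos φ.
True area of wetland: 143000 × cos(54°) = 143000 × 0.5878 = 84050 km².
True area of salt flat: 260000 × cos(29.6°) = 260000 × 0.8695 = 226100 km².
Ratio = 84050 / 226100 ≈ 0.372.

0.372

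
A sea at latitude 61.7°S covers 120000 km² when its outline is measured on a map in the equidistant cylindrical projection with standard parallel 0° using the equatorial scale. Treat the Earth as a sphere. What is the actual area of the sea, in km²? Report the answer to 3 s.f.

56900 km²

In the plate carrée (x = Rλ, y = Rφ), meridians are true-scale (h = 1) and parallels are stretched by k = sec φ.
Areal scale = h·k = 1 × sec φ; at 61.7°, h = 1.000, k = 2.109, so h·k = 2.109.
True area = apparent / (areal scale) = 120000 / 2.109 ≈ 56900 km².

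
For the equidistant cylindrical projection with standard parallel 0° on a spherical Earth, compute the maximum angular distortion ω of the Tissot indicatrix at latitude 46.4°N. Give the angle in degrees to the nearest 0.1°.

21.2°

For the equirectangular projection with φ₀ = 0 (plate carrée), h = 1 along meridians and k = sec φ along parallels.
At 46.4°: h = 1.000, k = 1.450; principal scales a = 1.450, b = 1.000.
sin(ω/2) = (a − b)/(a + b) = 0.4501/2.450 = 0.1837, so ω = 2 arcsin(0.1837) ≈ 21.2°.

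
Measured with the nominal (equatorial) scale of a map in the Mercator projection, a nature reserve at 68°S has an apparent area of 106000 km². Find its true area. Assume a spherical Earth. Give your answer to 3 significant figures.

14900 km²

For Mercator, h = k = sec φ (a conformal cylindrical projection has a single point scale, 1/cos φ).
Areal scale = k² = sec²φ = 1/cos²(68°) = 1/0.3746² = 7.126.
True area = apparent / (areal scale) = 106000 / 7.126 ≈ 14900 km².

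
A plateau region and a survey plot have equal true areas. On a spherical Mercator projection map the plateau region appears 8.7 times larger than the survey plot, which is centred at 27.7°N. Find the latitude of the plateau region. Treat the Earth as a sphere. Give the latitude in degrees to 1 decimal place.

72.5°

For equal true areas on Mercator, apparent areas scale as sec²φ, so the ratio is cos²φ₂ / cos²φ₁.
cos²φ₂ / cos²φ₁ = 8.7  ⇒  cos φ₁ = cos 27.7° / √8.7 = 0.8854/2.950 = 0.3002.
φ₁ = arccos(0.3002) ≈ 72.5°.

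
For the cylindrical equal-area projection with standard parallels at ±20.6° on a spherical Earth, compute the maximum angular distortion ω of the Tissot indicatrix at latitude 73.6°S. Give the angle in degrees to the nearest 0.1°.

Cylindrical equal-area (φ₀ = 20.6°): h = cos φ / cos 20.6° along meridians, k = cos 20.6° / cos φ along parallels; h·k = 1.
At 73.6°: h = 0.3016, k = 3.315; principal scales a = 3.315, b = 0.3016.
sin(ω/2) = (a − b)/(a + b) = 3.014/3.617 = 0.8332, so ω = 2 arcsin(0.8332) ≈ 112.9°.

112.9°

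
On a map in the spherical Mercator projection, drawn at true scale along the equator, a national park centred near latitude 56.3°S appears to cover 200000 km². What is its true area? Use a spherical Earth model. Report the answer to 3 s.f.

Mercator is conformal, so the point scale is isotropic: h = k = sec φ = 1/cos φ.
Areal scale = k² = sec²φ = 1/cos²(56.3°) = 1/0.5548² = 3.248.
True area = apparent / (areal scale) = 200000 / 3.248 ≈ 61600 km².

61600 km²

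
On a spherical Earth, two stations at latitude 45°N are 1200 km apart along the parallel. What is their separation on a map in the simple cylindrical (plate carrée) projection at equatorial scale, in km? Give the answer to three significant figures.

1700 km

For the equirectangular projection with φ₀ = 0 (plate carrée), h = 1 along meridians and k = sec φ along parallels.
Along the parallel, k = sec 45° = 1/0.7071 = 1.414.
Map distance = 1200 × 1.414 ≈ 1700 km.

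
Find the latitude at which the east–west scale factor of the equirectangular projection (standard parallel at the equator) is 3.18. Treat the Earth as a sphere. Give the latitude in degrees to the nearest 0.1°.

71.7°

Plate carrée: h = 1, k = sec φ along parallels.
sec φ = 3.18  ⇒  cos φ = 0.3145  ⇒  φ ≈ 71.7°.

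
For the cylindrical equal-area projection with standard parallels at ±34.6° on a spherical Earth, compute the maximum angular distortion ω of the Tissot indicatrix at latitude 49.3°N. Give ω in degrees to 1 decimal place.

For cylindrical equal-area with standard parallel φ₀, h = cos φ / cos φ₀ and k = cos φ₀ / cos φ, so h·k = 1.
At 49.3°: h = 0.7922, k = 1.262; principal scales a = 1.262, b = 0.7922.
sin(ω/2) = (a − b)/(a + b) = 0.4701/2.055 = 0.2288, so ω = 2 arcsin(0.2288) ≈ 26.5°.

26.5°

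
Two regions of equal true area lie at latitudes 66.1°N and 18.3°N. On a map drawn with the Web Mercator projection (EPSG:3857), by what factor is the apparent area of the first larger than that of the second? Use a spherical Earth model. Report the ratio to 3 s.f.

5.49

On Mercator, area is exaggerated by sec²φ = 1/cos²φ.
At 66.1°: sec²(66.1°) = 1/0.4051² = 6.092.
At 18.3°: sec²(18.3°) = 1/0.9494² = 1.109.
Ratio = 6.092/1.109 = cos²(18.3°)/cos²(66.1°) ≈ 5.49.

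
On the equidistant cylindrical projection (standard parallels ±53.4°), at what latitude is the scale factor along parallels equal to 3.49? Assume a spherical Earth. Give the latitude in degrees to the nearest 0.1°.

With standard parallel φ₀ = 53.4°, the equirectangular projection gives x = Rλ cos φ₀, y = Rφ, so h = 1 and k = cos 53.4° / cos φ.
k = cos φ₀ / cos φ = 3.49  ⇒  cos φ = cos 53.4° / 3.49 = 0.1708.
φ = arccos(0.1708) ≈ 80.2°.

80.2°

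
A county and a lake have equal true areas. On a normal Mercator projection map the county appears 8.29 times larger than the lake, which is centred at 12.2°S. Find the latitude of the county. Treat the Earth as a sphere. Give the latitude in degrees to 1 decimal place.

For equal true areas on Mercator, apparent areas scale as sec²φ, so the ratio is cos²φ₂ / cos²φ₁.
cos²φ₂ / cos²φ₁ = 8.29  ⇒  cos φ₁ = cos 12.2° / √8.29 = 0.9774/2.879 = 0.3395.
φ₁ = arccos(0.3395) ≈ 70.2°.

70.2°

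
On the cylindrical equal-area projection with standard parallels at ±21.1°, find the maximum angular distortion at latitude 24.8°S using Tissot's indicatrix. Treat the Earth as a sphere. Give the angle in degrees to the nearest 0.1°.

For cylindrical equal-area with standard parallel φ₀, h = cos φ / cos φ₀ and k = cos φ₀ / cos φ, so h·k = 1.
At 24.8°: h = 0.9730, k = 1.028; principal scales a = 1.028, b = 0.9730.
sin(ω/2) = (a − b)/(a + b) = 0.05472/2.001 = 0.02735, so ω = 2 arcsin(0.02735) ≈ 3.1°.

3.1°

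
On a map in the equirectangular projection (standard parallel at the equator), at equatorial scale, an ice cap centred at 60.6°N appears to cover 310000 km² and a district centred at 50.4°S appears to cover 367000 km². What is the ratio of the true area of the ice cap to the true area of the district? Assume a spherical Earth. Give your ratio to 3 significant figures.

0.651

On the plate carrée, areal scale = h·k = 1 × sec φ, so true area = apparent × cos φ.
True area of ice cap: 310000 × cos(60.6°) = 310000 × 0.4909 = 152200 km².
True area of district: 367000 × cos(50.4°) = 367000 × 0.6374 = 233900 km².
Ratio = 152200 / 233900 ≈ 0.651.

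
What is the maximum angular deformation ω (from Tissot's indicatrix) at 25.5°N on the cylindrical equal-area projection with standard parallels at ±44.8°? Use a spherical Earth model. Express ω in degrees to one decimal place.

A cylindrical equal-area projection with standard parallel φ₀ has meridian scale h = cos φ / cos φ₀ and parallel scale k = cos φ₀ / cos φ (so areas are preserved, h·k = 1).
At 25.5°: h = 1.272, k = 0.7862; principal scales a = 1.272, b = 0.7862.
sin(ω/2) = (a − b)/(a + b) = 0.4859/2.058 = 0.2361, so ω = 2 arcsin(0.2361) ≈ 27.3°.

27.3°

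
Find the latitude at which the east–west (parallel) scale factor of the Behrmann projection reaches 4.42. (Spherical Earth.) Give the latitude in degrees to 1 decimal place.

78.7°

Behrmann is a cylindrical equal-area projection with standard parallels at ±30°. Cylindrical equal-area (φ₀ = 30°): h = cos φ / cos 30° along meridians, k = cos 30° / cos φ along parallels; h·k = 1.
k = cos φ₀ / cos φ = 4.42  ⇒  cos φ = cos 30° / 4.42 = 0.1959.
φ = arccos(0.1959) ≈ 78.7°.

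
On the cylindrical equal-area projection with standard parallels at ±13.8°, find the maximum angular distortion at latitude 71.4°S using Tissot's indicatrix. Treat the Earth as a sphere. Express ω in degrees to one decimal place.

107.3°

For cylindrical equal-area with standard parallel φ₀, h = cos φ / cos φ₀ and k = cos φ₀ / cos φ, so h·k = 1.
At 71.4°: h = 0.3284, k = 3.045; principal scales a = 3.045, b = 0.3284.
sin(ω/2) = (a − b)/(a + b) = 2.716/3.373 = 0.8053, so ω = 2 arcsin(0.8053) ≈ 107.3°.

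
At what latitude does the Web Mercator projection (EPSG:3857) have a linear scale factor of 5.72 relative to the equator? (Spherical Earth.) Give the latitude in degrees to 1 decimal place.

Mercator scale is k = sec φ = 1/cos φ.
1/cos φ = 5.72  ⇒  cos φ = 0.1748  ⇒  φ = arccos(0.1748) ≈ 79.9°.

79.9°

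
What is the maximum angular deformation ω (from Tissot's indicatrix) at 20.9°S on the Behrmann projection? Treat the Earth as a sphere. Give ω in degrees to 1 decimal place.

8.7°

Behrmann is a cylindrical equal-area projection with standard parallels at ±30°. For cylindrical equal-area with standard parallel φ₀, h = cos φ / cos φ₀ and k = cos φ₀ / cos φ, so h·k = 1.
At 20.9°: h = 1.079, k = 0.9270; principal scales a = 1.079, b = 0.9270.
sin(ω/2) = (a − b)/(a + b) = 0.1517/2.006 = 0.07564, so ω = 2 arcsin(0.07564) ≈ 8.7°.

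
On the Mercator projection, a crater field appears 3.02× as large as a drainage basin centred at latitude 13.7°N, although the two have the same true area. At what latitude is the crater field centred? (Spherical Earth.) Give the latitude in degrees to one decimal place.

On Mercator, (apparent₁)/(apparent₂) = sec²φ₁ / sec²φ₂ when true areas are equal.
cos²φ₂ / cos²φ₁ = 3.02  ⇒  cos φ₁ = cos 13.7° / √3.02 = 0.9715/1.738 = 0.5591.
φ₁ = arccos(0.5591) ≈ 56.0°.

56.0°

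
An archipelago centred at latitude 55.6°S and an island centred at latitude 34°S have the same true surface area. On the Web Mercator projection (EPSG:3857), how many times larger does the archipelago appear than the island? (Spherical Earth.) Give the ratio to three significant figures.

2.15

On Mercator, area is exaggerated by sec²φ = 1/cos²φ.
At 55.6°: sec²(55.6°) = 1/0.5650² = 3.133.
At 34°: sec²(34°) = 1/0.8290² = 1.455.
Ratio = 3.133/1.455 = cos²(34°)/cos²(55.6°) ≈ 2.15.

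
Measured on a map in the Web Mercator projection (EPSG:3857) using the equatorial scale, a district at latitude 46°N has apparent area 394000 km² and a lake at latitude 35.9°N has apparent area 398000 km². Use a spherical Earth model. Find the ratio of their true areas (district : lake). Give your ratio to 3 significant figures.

0.728

Since Mercator area scale is 1/cos²φ, the true area equals the apparent area multiplied by cos²φ.
True area of district: 394000 × cos²(46°) = 394000 × 0.4826 = 190100 km².
True area of lake: 398000 × cos²(35.9°) = 398000 × 0.6562 = 261200 km².
Ratio = 190100 / 261200 ≈ 0.728.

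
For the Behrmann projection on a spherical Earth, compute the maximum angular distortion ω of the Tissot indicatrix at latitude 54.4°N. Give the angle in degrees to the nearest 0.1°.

The Behrmann projection is cylindrical equal-area with φ₀ = 30°. For cylindrical equal-area with standard parallel φ₀, h = cos φ / cos φ₀ and k = cos φ₀ / cos φ, so h·k = 1.
At 54.4°: h = 0.6722, k = 1.488; principal scales a = 1.488, b = 0.6722.
sin(ω/2) = (a − b)/(a + b) = 0.8155/2.160 = 0.3776, so ω = 2 arcsin(0.3776) ≈ 44.4°.

44.4°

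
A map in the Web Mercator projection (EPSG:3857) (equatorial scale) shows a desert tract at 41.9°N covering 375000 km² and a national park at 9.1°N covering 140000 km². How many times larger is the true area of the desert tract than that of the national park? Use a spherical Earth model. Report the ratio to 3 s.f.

1.52

On Mercator the areal scale is sec²φ, so true area = apparent × cos²φ.
True area of desert tract: 375000 × cos²(41.9°) = 375000 × 0.5540 = 207700 km².
True area of national park: 140000 × cos²(9.1°) = 140000 × 0.9750 = 136500 km².
Ratio = 207700 / 136500 ≈ 1.52.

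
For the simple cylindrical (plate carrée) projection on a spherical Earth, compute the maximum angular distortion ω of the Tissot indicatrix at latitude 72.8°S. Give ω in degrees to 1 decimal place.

65.9°

In the plate carrée (x = Rλ, y = Rφ), meridians are true-scale (h = 1) and parallels are stretched by k = sec φ.
At 72.8°: h = 1.000, k = 3.382; principal scales a = 3.382, b = 1.000.
sin(ω/2) = (a − b)/(a + b) = 2.382/4.382 = 0.5436, so ω = 2 arcsin(0.5436) ≈ 65.9°.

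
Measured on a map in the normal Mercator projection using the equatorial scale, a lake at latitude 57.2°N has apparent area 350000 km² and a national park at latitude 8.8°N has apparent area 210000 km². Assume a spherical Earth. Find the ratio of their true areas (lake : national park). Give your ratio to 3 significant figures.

0.501

Since Mercator area scale is 1/cos²φ, the true area equals the apparent area multiplied by cos²φ.
True area of lake: 350000 × cos²(57.2°) = 350000 × 0.2934 = 102700 km².
True area of national park: 210000 × cos²(8.8°) = 210000 × 0.9766 = 205100 km².
Ratio = 102700 / 205100 ≈ 0.501.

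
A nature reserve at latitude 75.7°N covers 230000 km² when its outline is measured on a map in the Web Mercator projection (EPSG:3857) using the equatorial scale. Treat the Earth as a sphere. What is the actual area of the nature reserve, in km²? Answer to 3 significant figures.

The Mercator projection is conformal; its linear scale factor is the same in every direction and equals sec φ = 1/cos φ.
Areal scale = k² = sec²φ = 1/cos²(75.7°) = 1/0.2470² = 16.39.
True area = apparent / (areal scale) = 230000 / 16.39 ≈ 14000 km².

14000 km²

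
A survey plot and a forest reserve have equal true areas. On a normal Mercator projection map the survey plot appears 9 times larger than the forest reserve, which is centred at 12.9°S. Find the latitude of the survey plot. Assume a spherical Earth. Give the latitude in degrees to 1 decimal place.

71.0°

For equal true areas on Mercator, apparent areas scale as sec²φ, so the ratio is cos²φ₂ / cos²φ₁.
cos²φ₂ / cos²φ₁ = 9  ⇒  cos φ₁ = cos 12.9° / √9 = 0.9748/3.000 = 0.3249.
φ₁ = arccos(0.3249) ≈ 71.0°.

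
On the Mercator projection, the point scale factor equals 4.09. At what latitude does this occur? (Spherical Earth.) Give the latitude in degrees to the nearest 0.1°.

Mercator scale is k = sec φ = 1/cos φ.
1/cos φ = 4.09  ⇒  cos φ = 0.2445  ⇒  φ = arccos(0.2445) ≈ 75.8°.

75.8°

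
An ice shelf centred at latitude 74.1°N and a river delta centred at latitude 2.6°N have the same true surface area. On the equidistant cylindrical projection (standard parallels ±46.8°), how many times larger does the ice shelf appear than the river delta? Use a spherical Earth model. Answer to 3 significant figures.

With standard parallel φ₀ = 46.8°, the equirectangular projection gives x = Rλ cos φ₀, y = Rφ, so h = 1 and k = cos 46.8° / cos φ.
Areal scale at 74.1°: h·k = 1.000 × 2.499 = 2.499.
Areal scale at 2.6°: h·k = 1.000 × 0.6853 = 0.6853.
Ratio = 2.499/0.6853 ≈ 3.65.

3.65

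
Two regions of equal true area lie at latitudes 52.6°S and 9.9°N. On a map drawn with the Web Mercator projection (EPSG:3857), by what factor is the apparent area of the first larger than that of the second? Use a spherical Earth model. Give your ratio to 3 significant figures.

2.63

Mercator areal scale is sec²φ.
At 52.6°: sec²(52.6°) = 1/0.6074² = 2.711.
At 9.9°: sec²(9.9°) = 1/0.9851² = 1.030.
Ratio = 2.711/1.030 = cos²(9.9°)/cos²(52.6°) ≈ 2.63.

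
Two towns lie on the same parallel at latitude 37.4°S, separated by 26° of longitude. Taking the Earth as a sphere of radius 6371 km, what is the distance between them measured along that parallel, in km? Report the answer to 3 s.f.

Arc length along a parallel = R cos φ · Δλ (with Δλ in radians).
= 6371 × cos 37.4° × (26° × π/180) = 6371 × 0.7944 × 0.4538 ≈ 2300 km.

2300 km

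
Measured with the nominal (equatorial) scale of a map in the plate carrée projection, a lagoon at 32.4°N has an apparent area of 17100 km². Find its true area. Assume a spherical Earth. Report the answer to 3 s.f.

In the plate carrée (x = Rλ, y = Rφ), meridians are true-scale (h = 1) and parallels are stretched by k = sec φ.
Areal scale = h·k = 1 × sec φ; at 32.4°, h = 1.000, k = 1.184, so h·k = 1.184.
True area = apparent / (areal scale) = 17100 / 1.184 ≈ 14400 km².

14400 km²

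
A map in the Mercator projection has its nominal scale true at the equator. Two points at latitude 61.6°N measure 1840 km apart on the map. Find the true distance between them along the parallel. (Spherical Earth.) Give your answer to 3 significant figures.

875 km

The Mercator projection is conformal; its linear scale factor is the same in every direction and equals sec φ = 1/cos φ.
Along the parallel at 61.6°, map distances are exaggerated by k = sec 61.6° = 2.103.
True distance = 1840 / 2.103 = 1840 × cos 61.6° ≈ 875 km.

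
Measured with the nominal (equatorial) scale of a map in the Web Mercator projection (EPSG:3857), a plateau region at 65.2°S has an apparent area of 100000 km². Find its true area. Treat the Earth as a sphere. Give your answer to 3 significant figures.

17600 km²

Mercator is conformal, so the point scale is isotropic: h = k = sec φ = 1/cos φ.
Areal scale = k² = sec²φ = 1/cos²(65.2°) = 1/0.4195² = 5.684.
True area = apparent / (areal scale) = 100000 / 5.684 ≈ 17600 km².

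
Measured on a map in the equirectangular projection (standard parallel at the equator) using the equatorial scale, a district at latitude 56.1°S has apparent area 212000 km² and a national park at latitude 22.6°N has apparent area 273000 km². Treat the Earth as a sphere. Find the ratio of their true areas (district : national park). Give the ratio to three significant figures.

0.469

Plate carrée has h = 1 and k = sec φ, giving areal scale sec φ; true area = (apparent area) · cos φ.
True area of district: 212000 × cos(56.1°) = 212000 × 0.5577 = 118200 km².
True area of national park: 273000 × cos(22.6°) = 273000 × 0.9232 = 252000 km².
Ratio = 118200 / 252000 ≈ 0.469.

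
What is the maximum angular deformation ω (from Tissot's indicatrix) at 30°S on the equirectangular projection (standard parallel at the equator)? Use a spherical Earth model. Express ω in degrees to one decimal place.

In the plate carrée (x = Rλ, y = Rφ), meridians are true-scale (h = 1) and parallels are stretched by k = sec φ.
At 30°: h = 1.000, k = 1.155; principal scales a = 1.155, b = 1.000.
sin(ω/2) = (a − b)/(a + b) = 0.1547/2.155 = 0.07180, so ω = 2 arcsin(0.07180) ≈ 8.2°.

8.2°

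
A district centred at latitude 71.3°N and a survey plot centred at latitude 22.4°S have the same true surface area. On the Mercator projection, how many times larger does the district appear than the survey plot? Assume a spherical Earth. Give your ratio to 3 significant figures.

8.32

Mercator is conformal with k = sec φ, so areal scale = k² = sec²φ.
At 71.3°: sec²(71.3°) = 1/0.3206² = 9.728.
At 22.4°: sec²(22.4°) = 1/0.9245² = 1.170.
Ratio = 9.728/1.170 = cos²(22.4°)/cos²(71.3°) ≈ 8.32.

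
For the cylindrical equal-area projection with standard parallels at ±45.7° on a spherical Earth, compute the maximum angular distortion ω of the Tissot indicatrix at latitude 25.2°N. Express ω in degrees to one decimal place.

A cylindrical equal-area projection with standard parallel φ₀ has meridian scale h = cos φ / cos φ₀ and parallel scale k = cos φ₀ / cos φ (so areas are preserved, h·k = 1).
At 25.2°: h = 1.296, k = 0.7719; principal scales a = 1.296, b = 0.7719.
sin(ω/2) = (a − b)/(a + b) = 0.5237/2.067 = 0.2533, so ω = 2 arcsin(0.2533) ≈ 29.3°.

29.3°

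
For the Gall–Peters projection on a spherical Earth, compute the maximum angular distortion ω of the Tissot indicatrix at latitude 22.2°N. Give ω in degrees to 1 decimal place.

30.5°

Gall–Peters is a cylindrical equal-area projection with standard parallels at ±45°. Cylindrical equal-area (φ₀ = 45°): h = cos φ / cos 45° along meridians, k = cos 45° / cos φ along parallels; h·k = 1.
At 22.2°: h = 1.309, k = 0.7637; principal scales a = 1.309, b = 0.7637.
sin(ω/2) = (a − b)/(a + b) = 0.5457/2.073 = 0.2632, so ω = 2 arcsin(0.2632) ≈ 30.5°.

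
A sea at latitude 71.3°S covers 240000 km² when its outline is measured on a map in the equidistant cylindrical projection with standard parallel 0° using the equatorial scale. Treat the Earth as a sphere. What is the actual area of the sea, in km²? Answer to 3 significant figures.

76900 km²

In the plate carrée (x = Rλ, y = Rφ), meridians are true-scale (h = 1) and parallels are stretched by k = sec φ.
Areal scale = h·k = 1 × sec φ; at 71.3°, h = 1.000, k = 3.119, so h·k = 3.119.
True area = apparent / (areal scale) = 240000 / 3.119 ≈ 76900 km².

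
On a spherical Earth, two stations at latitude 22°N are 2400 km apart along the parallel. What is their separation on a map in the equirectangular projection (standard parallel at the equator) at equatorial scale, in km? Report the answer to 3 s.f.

In the plate carrée (x = Rλ, y = Rφ), meridians are true-scale (h = 1) and parallels are stretched by k = sec φ.
Along the parallel, k = sec 22° = 1/0.9272 = 1.079.
Map distance = 2400 × 1.079 ≈ 2590 km.

2590 km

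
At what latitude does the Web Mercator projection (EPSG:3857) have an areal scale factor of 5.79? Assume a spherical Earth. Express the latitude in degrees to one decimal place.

65.4°

Mercator areal scale is sec²φ.
sec²φ = 5.79  ⇒  cos²φ = 0.1727  ⇒  cos φ = 0.4156.
φ = arccos(0.4156) ≈ 65.4°.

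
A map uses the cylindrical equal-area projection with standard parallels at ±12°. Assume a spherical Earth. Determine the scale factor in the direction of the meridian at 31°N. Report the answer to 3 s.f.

0.876

For cylindrical equal-area with standard parallel φ₀, h = cos φ / cos φ₀ and k = cos φ₀ / cos φ, so h·k = 1.
h = cos 31° / cos 12° = 0.8572/0.9781 = 0.8763.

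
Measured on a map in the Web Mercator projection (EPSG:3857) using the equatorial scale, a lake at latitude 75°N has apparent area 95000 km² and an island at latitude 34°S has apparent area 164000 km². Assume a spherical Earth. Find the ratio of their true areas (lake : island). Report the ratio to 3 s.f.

0.0565

Since Mercator area scale is 1/cos²φ, the true area equals the apparent area multiplied by cos²φ.
True area of lake: 95000 × cos²(75°) = 95000 × 0.06699 = 6364 km².
True area of island: 164000 × cos²(34°) = 164000 × 0.6873 = 112700 km².
Ratio = 6364 / 112700 ≈ 0.0565.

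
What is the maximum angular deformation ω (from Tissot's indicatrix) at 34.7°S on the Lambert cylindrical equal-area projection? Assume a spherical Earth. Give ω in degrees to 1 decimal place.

The Lambert cylindrical equal-area projection is the cylindrical equal-area projection with its standard parallel at the equator (φ₀ = 0). For cylindrical equal-area with standard parallel φ₀, h = cos φ / cos φ₀ and k = cos φ₀ / cos φ, so h·k = 1.
At 34.7°: h = 0.8221, k = 1.216; principal scales a = 1.216, b = 0.8221.
sin(ω/2) = (a − b)/(a + b) = 0.3942/2.038 = 0.1934, so ω = 2 arcsin(0.1934) ≈ 22.3°.

22.3°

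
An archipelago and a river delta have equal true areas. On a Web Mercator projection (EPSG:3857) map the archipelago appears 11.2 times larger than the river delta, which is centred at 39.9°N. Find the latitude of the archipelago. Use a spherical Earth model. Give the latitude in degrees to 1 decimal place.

On Mercator, (apparent₁)/(apparent₂) = sec²φ₁ / sec²φ₂ when true areas are equal.
cos²φ₂ / cos²φ₁ = 11.2  ⇒  cos φ₁ = cos 39.9° / √11.2 = 0.7672/3.347 = 0.2292.
φ₁ = arccos(0.2292) ≈ 76.7°.

76.7°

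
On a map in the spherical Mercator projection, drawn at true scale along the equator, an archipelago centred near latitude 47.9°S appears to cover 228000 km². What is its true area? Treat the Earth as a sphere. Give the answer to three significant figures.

Mercator is conformal, so the point scale is isotropic: h = k = sec φ = 1/cos φ.
Areal scale = k² = sec²φ = 1/cos²(47.9°) = 1/0.6704² = 2.225.
True area = apparent / (areal scale) = 228000 / 2.225 ≈ 102000 km².

102000 km²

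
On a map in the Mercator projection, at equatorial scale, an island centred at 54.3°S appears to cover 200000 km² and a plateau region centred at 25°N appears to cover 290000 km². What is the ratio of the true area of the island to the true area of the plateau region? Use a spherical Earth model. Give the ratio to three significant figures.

0.286

Since Mercator area scale is 1/cos²φ, the true area equals the apparent area multiplied by cos²φ.
True area of island: 200000 × cos²(54.3°) = 200000 × 0.3405 = 68100 km².
True area of plateau region: 290000 × cos²(25°) = 290000 × 0.8214 = 238200 km².
Ratio = 68100 / 238200 ≈ 0.286.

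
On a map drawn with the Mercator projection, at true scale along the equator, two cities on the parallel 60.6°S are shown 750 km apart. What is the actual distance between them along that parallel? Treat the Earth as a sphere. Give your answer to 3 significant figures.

The Mercator projection is conformal; its linear scale factor is the same in every direction and equals sec φ = 1/cos φ.
Along the parallel at 60.6°, map distances are exaggerated by k = sec 60.6° = 2.037.
True distance = 750 / 2.037 = 750 × cos 60.6° ≈ 368 km.

368 km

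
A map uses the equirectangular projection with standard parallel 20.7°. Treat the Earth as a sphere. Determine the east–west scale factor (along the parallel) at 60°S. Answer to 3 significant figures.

1.87

The equidistant cylindrical projection with φ₀ = 20.7° has h = 1 (meridians true) and k = cos φ₀ / cos φ along parallels.
k = cos 20.7° / cos 60° = 0.9354/0.5000 = 1.871.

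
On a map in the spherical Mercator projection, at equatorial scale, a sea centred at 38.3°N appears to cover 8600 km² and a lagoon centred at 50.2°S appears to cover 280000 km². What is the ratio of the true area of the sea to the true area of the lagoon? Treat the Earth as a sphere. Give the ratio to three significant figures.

0.0462

Since Mercator area scale is 1/cos²φ, the true area equals the apparent area multiplied by cos²φ.
True area of sea: 8600 × cos²(38.3°) = 8600 × 0.6159 = 5297 km².
True area of lagoon: 280000 × cos²(50.2°) = 280000 × 0.4097 = 114700 km².
Ratio = 5297 / 114700 ≈ 0.0462.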